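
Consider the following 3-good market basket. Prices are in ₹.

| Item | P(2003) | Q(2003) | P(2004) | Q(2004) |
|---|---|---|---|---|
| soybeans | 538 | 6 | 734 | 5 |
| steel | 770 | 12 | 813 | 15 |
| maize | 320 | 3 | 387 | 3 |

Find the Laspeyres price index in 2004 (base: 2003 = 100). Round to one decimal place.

114.1

Laspeyres price index uses base-period quantities as weights.
ΣP(2004)·Q(2003) = 734×6 + 813×12 + 387×3 = 4404 + 9756 + 1161 = 15321
ΣP(2003)·Q(2003) = 538×6 + 770×12 + 320×3 = 3228 + 9240 + 960 = 13428
Index = 15321 / 13428 × 100 = 114.0974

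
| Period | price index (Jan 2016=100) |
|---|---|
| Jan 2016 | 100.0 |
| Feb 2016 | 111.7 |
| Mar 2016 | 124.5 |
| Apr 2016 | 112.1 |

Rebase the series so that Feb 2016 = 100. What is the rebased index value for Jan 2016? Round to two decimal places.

89.53

Rebased(Jan 2016) = 100.0 / 111.7 × 100 = 89.5255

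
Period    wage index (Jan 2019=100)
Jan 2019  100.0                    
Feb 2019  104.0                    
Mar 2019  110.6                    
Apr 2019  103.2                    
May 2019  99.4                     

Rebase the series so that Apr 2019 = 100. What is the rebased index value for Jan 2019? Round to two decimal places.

Rebased(Jan 2019) = 100.0 / 103.2 × 100 = 96.8992

96.90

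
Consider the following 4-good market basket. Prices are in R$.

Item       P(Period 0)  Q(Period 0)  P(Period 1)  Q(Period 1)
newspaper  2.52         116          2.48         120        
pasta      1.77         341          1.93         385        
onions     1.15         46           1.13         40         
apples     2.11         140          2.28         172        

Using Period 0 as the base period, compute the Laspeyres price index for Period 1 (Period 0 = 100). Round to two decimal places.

105.85

Laspeyres price index uses base-period quantities as weights.
ΣP(Period 1)·Q(Period 0) = 2.48×116 + 1.93×341 + 1.13×46 + 2.28×140 = 287.68 + 658.13 + 51.98 + 319.2 = 1316.99
ΣP(Period 0)·Q(Period 0) = 2.52×116 + 1.77×341 + 1.15×46 + 2.11×140 = 292.32 + 603.57 + 52.9 + 295.4 = 1244.19
Index = 1316.99 / 1244.19 × 100 = 105.8512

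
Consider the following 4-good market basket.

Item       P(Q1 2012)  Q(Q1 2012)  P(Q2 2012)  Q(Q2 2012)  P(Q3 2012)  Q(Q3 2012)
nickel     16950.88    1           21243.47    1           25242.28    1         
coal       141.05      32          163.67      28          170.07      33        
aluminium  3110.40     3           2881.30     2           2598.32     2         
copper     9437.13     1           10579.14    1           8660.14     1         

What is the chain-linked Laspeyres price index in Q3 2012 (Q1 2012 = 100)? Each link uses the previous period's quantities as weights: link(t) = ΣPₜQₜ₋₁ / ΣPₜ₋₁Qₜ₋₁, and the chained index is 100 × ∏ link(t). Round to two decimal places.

118.16

Link Q1 2012→Q2 2012:
ΣP(Q2 2012)Q(Q1 2012) = 21243.47×1 + 163.67×32 + 2881.30×3 + 10579.14×1 = 21243.47 + 5237.44 + 8643.9 + 10579.14 = 45703.95
ΣP(Q1 2012)Q(Q1 2012) = 16950.88×1 + 141.05×32 + 3110.40×3 + 9437.13×1 = 16950.88 + 4513.6 + 9331.2 + 9437.13 = 40232.81
link = 45703.95/40232.81 = 1.135987
Link Q2 2012→Q3 2012:
ΣP(Q3 2012)Q(Q2 2012) = 25242.28×1 + 170.07×28 + 2598.32×2 + 8660.14×1 = 25242.28 + 4761.96 + 5196.64 + 8660.14 = 43861.02
ΣP(Q2 2012)Q(Q2 2012) = 21243.47×1 + 163.67×28 + 2881.30×2 + 10579.14×1 = 21243.47 + 4582.76 + 5762.6 + 10579.14 = 42167.97
link = 43861.02/42167.97 = 1.040150
Chained index = 100 × 1.135987 × 1.040150 = 118.1597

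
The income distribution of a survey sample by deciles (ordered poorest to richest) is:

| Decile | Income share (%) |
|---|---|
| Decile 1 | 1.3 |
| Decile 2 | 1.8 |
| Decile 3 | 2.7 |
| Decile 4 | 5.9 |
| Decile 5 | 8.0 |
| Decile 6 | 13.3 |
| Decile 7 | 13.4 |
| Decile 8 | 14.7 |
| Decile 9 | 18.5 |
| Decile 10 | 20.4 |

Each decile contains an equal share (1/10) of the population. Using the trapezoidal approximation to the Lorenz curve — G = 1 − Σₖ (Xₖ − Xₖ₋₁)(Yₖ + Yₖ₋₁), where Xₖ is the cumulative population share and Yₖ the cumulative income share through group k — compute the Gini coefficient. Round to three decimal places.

0.377

Cumulative income shares Yₖ: 0.0130, 0.0310, 0.0580, 0.1170, 0.1970, 0.3300, 0.4640, 0.6110, 0.7960, 1.0000
Σ (Xₖ−Xₖ₋₁)(Yₖ+Yₖ₋₁) = (1/10)(0.0130+0.0000) + (1/10)(0.0310+0.0130) + (1/10)(0.0580+0.0310) + (1/10)(0.1170+0.0580) + (1/10)(0.1970+0.1170) + (1/10)(0.3300+0.1970) + (1/10)(0.4640+0.3300) + (1/10)(0.6110+0.4640) + (1/10)(0.7960+0.6110) + (1/10)(1.0000+0.7960)
  = 0.0013 + 0.0044 + 0.0089 + 0.0175 + 0.0314 + 0.0527 + 0.0794 + 0.1075 + 0.1407 + 0.1796 = 0.6234
G = 1 − 0.6234 = 0.3766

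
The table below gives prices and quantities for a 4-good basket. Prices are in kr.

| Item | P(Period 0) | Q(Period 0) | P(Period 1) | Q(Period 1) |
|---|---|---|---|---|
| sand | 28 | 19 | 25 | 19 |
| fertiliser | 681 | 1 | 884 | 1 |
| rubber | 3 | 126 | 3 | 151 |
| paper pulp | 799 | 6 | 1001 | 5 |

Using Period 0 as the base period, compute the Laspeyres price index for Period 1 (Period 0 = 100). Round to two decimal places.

121.27

Laspeyres price index uses base-period quantities as weights.
ΣP(Period 1)·Q(Period 0) = 25×19 + 884×1 + 3×126 + 1001×6 = 475 + 884 + 378 + 6006 = 7743
ΣP(Period 0)·Q(Period 0) = 28×19 + 681×1 + 3×126 + 799×6 = 532 + 681 + 378 + 4794 = 6385
Index = 7743 / 6385 × 100 = 121.2686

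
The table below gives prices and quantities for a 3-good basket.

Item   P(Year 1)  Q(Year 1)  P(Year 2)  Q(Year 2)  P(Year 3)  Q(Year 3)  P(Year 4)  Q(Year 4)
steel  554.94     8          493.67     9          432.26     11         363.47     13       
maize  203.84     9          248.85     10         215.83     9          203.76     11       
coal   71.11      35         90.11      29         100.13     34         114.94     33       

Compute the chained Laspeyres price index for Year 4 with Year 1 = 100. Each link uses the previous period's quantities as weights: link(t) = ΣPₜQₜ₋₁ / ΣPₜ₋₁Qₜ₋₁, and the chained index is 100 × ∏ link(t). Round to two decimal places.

96.42

Link Year 1→Year 2:
ΣP(Year 2)Q(Year 1) = 493.67×8 + 248.85×9 + 90.11×35 = 3949.36 + 2239.65 + 3153.85 = 9342.86
ΣP(Year 1)Q(Year 1) = 554.94×8 + 203.84×9 + 71.11×35 = 4439.52 + 1834.56 + 2488.85 = 8762.93
link = 9342.86/8762.93 = 1.066180
Link Year 2→Year 3:
ΣP(Year 3)Q(Year 2) = 432.26×9 + 215.83×10 + 100.13×29 = 3890.34 + 2158.3 + 2903.77 = 8952.41
ΣP(Year 2)Q(Year 2) = 493.67×9 + 248.85×10 + 90.11×29 = 4443.03 + 2488.5 + 2613.19 = 9544.72
link = 8952.41/9544.72 = 0.937944
Link Year 3→Year 4:
ΣP(Year 4)Q(Year 3) = 363.47×11 + 203.76×9 + 114.94×34 = 3998.17 + 1833.84 + 3907.96 = 9739.97
ΣP(Year 3)Q(Year 3) = 432.26×11 + 215.83×9 + 100.13×34 = 4754.86 + 1942.47 + 3404.42 = 10101.75
link = 9739.97/10101.75 = 0.964186
Chained index = 100 × 1.066180 × 0.937944 × 0.964186 = 96.4203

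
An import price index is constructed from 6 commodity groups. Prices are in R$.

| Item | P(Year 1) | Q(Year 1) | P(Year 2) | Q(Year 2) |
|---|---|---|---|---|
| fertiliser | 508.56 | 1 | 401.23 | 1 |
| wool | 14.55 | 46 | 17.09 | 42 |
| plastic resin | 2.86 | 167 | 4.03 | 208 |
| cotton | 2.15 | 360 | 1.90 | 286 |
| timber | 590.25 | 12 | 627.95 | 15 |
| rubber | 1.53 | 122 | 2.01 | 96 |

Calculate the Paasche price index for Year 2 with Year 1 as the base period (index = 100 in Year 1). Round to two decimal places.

Paasche price index uses current-period quantities as weights.
ΣP(Year 2)·Q(Year 2) = 401.23×1 + 17.09×42 + 4.03×208 + 1.90×286 + 627.95×15 + 2.01×96 = 401.23 + 717.78 + 838.24 + 543.4 + 9419.25 + 192.96 = 12112.86
ΣP(Year 1)·Q(Year 2) = 508.56×1 + 14.55×42 + 2.86×208 + 2.15×286 + 590.25×15 + 1.53×96 = 508.56 + 611.1 + 594.88 + 614.9 + 8853.75 + 146.88 = 11330.07
Index = 12112.86 / 11330.07 × 100 = 106.9090

106.91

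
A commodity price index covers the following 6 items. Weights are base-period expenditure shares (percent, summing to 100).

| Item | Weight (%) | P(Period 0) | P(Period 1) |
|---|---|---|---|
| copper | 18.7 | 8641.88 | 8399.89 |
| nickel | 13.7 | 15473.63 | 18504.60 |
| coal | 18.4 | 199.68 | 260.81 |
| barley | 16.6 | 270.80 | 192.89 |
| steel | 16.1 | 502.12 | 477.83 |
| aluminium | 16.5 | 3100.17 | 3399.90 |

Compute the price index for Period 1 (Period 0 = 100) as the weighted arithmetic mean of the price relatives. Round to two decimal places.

103.83

copper: 18.7 × (8399.89/8641.88) = 18.7 × 0.971998 = 18.1764
nickel: 13.7 × (18504.60/15473.63) = 13.7 × 1.195880 = 16.3836
coal: 18.4 × (260.81/199.68) = 18.4 × 1.306140 = 24.0330
barley: 16.6 × (192.89/270.80) = 16.6 × 0.712297 = 11.8241
steel: 16.1 × (477.83/502.12) = 16.1 × 0.951625 = 15.3212
aluminium: 16.5 × (3399.90/3100.17) = 16.5 × 1.096682 = 18.0952
Index = Σ wᵢ·(p₁ᵢ/p₀ᵢ) = 18.1764 + 16.3836 + 24.0330 + 11.8241 + 15.3212 + 18.0952 = 103.8334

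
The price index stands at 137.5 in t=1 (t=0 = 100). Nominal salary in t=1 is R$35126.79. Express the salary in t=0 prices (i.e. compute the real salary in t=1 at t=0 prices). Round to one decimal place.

25546.8

Real = Nominal ÷ (Index/100) = 35126.79 ÷ (137.5/100)
     = 35126.79 ÷ 1.375 = 25546.7564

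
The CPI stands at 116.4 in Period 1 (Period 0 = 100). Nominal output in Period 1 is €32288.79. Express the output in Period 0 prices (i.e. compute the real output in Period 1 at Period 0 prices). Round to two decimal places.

Real = Nominal ÷ (Index/100) = 32288.79 ÷ (116.4/100)
     = 32288.79 ÷ 1.164 = 27739.5103

27739.51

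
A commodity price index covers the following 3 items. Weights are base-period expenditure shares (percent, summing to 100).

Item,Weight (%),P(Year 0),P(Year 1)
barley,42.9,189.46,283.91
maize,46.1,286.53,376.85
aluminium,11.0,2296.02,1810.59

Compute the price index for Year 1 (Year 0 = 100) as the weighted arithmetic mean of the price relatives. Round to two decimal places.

133.59

barley: 42.9 × (283.91/189.46) = 42.9 × 1.498522 = 64.2866
maize: 46.1 × (376.85/286.53) = 46.1 × 1.315220 = 60.6316
aluminium: 11.0 × (1810.59/2296.02) = 11.0 × 0.788578 = 8.6744
Index = Σ wᵢ·(p₁ᵢ/p₀ᵢ) = 64.2866 + 60.6316 + 8.6744 = 133.5926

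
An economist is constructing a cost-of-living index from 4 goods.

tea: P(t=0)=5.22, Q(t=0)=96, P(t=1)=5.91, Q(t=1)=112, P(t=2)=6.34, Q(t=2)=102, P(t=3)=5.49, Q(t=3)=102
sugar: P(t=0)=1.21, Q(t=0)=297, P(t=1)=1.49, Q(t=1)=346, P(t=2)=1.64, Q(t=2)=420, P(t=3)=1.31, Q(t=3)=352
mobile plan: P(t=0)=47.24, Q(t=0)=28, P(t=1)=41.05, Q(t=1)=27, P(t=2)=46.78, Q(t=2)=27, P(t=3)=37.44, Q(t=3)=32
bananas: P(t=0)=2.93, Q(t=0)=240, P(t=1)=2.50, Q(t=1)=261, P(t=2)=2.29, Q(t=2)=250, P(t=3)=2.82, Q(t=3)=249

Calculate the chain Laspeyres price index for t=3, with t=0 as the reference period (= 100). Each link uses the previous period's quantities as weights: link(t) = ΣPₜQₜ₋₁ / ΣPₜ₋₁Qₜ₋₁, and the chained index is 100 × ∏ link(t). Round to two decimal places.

Link t=0→t=1:
ΣP(t=1)Q(t=0) = 5.91×96 + 1.49×297 + 41.05×28 + 2.50×240 = 567.36 + 442.53 + 1149.4 + 600 = 2759.29
ΣP(t=0)Q(t=0) = 5.22×96 + 1.21×297 + 47.24×28 + 2.93×240 = 501.12 + 359.37 + 1322.72 + 703.2 = 2886.41
link = 2759.29/2886.41 = 0.955959
Link t=1→t=2:
ΣP(t=2)Q(t=1) = 6.34×112 + 1.64×346 + 46.78×27 + 2.29×261 = 710.08 + 567.44 + 1263.06 + 597.69 = 3138.27
ΣP(t=1)Q(t=1) = 5.91×112 + 1.49×346 + 41.05×27 + 2.50×261 = 661.92 + 515.54 + 1108.35 + 652.5 = 2938.31
link = 3138.27/2938.31 = 1.068053
Link t=2→t=3:
ΣP(t=3)Q(t=2) = 5.49×102 + 1.31×420 + 37.44×27 + 2.82×250 = 559.98 + 550.2 + 1010.88 + 705 = 2826.06
ΣP(t=2)Q(t=2) = 6.34×102 + 1.64×420 + 46.78×27 + 2.29×250 = 646.68 + 688.8 + 1263.06 + 572.5 = 3171.04
link = 2826.06/3171.04 = 0.891209
Chained index = 100 × 0.955959 × 1.068053 × 0.891209 = 90.9938

90.99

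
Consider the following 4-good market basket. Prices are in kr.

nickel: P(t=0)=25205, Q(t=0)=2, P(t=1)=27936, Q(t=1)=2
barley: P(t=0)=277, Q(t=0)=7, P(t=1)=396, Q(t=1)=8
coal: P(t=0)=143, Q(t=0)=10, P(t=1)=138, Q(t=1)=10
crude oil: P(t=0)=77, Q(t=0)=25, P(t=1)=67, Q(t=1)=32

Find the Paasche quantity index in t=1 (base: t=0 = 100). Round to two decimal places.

101.40

Paasche quantity index uses current-period prices as weights.
ΣP(t=1)·Q(t=1) = 27936×2 + 396×8 + 138×10 + 67×32 = 55872 + 3168 + 1380 + 2144 = 62564
ΣP(t=1)·Q(t=0) = 27936×2 + 396×7 + 138×10 + 67×25 = 55872 + 2772 + 1380 + 1675 = 61699
Index = 62564 / 61699 × 100 = 101.4020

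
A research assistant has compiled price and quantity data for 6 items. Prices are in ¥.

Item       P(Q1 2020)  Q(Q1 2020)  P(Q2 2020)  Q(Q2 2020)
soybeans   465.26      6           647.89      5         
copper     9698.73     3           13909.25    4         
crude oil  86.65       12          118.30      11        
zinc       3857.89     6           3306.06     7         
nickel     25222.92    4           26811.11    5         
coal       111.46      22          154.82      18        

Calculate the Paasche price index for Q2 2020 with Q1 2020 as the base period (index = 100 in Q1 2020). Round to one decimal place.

111.6

Paasche price index uses current-period quantities as weights.
ΣP(Q2 2020)·Q(Q2 2020) = 647.89×5 + 13909.25×4 + 118.30×11 + 3306.06×7 + 26811.11×5 + 154.82×18 = 3239.45 + 55637 + 1301.3 + 23142.42 + 134055.55 + 2786.76 = 220162.48
ΣP(Q1 2020)·Q(Q2 2020) = 465.26×5 + 9698.73×4 + 86.65×11 + 3857.89×7 + 25222.92×5 + 111.46×18 = 2326.3 + 38794.92 + 953.15 + 27005.23 + 126114.6 + 2006.28 = 197200.48
Index = 220162.48 / 197200.48 × 100 = 111.6440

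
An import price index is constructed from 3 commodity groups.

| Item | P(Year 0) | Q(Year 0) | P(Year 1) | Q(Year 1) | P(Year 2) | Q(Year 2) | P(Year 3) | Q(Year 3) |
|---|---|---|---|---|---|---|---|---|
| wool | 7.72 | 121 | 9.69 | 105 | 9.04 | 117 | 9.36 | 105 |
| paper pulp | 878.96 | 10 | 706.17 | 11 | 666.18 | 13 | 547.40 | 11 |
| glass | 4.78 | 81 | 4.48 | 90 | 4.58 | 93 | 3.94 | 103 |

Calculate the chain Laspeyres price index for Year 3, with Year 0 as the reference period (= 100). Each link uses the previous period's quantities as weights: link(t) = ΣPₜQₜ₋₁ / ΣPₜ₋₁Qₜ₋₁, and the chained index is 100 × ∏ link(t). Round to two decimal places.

67.99

Link Year 0→Year 1:
ΣP(Year 1)Q(Year 0) = 9.69×121 + 706.17×10 + 4.48×81 = 1172.49 + 7061.7 + 362.88 = 8597.07
ΣP(Year 0)Q(Year 0) = 7.72×121 + 878.96×10 + 4.78×81 = 934.12 + 8789.6 + 387.18 = 10110.9
link = 8597.07/10110.9 = 0.850277
Link Year 1→Year 2:
ΣP(Year 2)Q(Year 1) = 9.04×105 + 666.18×11 + 4.58×90 = 949.2 + 7327.98 + 412.2 = 8689.38
ΣP(Year 1)Q(Year 1) = 9.69×105 + 706.17×11 + 4.48×90 = 1017.45 + 7767.87 + 403.2 = 9188.52
link = 8689.38/9188.52 = 0.945678
Link Year 2→Year 3:
ΣP(Year 3)Q(Year 2) = 9.36×117 + 547.40×13 + 3.94×93 = 1095.12 + 7116.2 + 366.42 = 8577.74
ΣP(Year 2)Q(Year 2) = 9.04×117 + 666.18×13 + 4.58×93 = 1057.68 + 8660.34 + 425.94 = 10143.96
link = 8577.74/10143.96 = 0.845601
Chained index = 100 × 0.850277 × 0.945678 × 0.845601 = 67.9938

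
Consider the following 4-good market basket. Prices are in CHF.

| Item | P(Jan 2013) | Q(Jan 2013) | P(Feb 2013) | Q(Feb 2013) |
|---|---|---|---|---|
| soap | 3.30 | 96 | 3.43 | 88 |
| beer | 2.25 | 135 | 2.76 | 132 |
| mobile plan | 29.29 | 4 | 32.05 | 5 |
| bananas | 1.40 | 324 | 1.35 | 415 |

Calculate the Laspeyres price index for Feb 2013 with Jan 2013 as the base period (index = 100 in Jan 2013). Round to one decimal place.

Laspeyres price index uses base-period quantities as weights.
ΣP(Feb 2013)·Q(Jan 2013) = 3.43×96 + 2.76×135 + 32.05×4 + 1.35×324 = 329.28 + 372.6 + 128.2 + 437.4 = 1267.48
ΣP(Jan 2013)·Q(Jan 2013) = 3.30×96 + 2.25×135 + 29.29×4 + 1.40×324 = 316.8 + 303.75 + 117.16 + 453.6 = 1191.31
Index = 1267.48 / 1191.31 × 100 = 106.3938

106.4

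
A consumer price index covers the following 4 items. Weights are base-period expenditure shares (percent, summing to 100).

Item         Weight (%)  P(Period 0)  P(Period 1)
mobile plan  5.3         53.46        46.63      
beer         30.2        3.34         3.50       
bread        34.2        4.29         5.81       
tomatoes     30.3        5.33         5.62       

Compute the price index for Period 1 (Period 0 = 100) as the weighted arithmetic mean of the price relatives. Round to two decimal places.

mobile plan: 5.3 × (46.63/53.46) = 5.3 × 0.872241 = 4.6229
beer: 30.2 × (3.50/3.34) = 30.2 × 1.047904 = 31.6467
bread: 34.2 × (5.81/4.29) = 34.2 × 1.354312 = 46.3175
tomatoes: 30.3 × (5.62/5.33) = 30.3 × 1.054409 = 31.9486
Index = Σ wᵢ·(p₁ᵢ/p₀ᵢ) = 4.6229 + 31.6467 + 46.3175 + 31.9486 = 114.5357

114.54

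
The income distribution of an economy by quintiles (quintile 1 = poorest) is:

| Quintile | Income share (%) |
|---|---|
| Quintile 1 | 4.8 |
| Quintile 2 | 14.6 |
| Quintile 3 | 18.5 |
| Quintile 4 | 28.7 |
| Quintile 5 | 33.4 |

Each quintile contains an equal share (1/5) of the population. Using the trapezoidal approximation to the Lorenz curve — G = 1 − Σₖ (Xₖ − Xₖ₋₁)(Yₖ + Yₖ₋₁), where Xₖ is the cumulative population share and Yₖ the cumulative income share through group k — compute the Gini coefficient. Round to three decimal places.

0.285

Cumulative income shares Yₖ: 0.0480, 0.1940, 0.3790, 0.6660, 1.0000
Σ (Xₖ−Xₖ₋₁)(Yₖ+Yₖ₋₁) = (1/5)(0.0480+0.0000) + (1/5)(0.1940+0.0480) + (1/5)(0.3790+0.1940) + (1/5)(0.6660+0.3790) + (1/5)(1.0000+0.6660)
  = 0.0096 + 0.0484 + 0.1146 + 0.2090 + 0.3332 = 0.7148
G = 1 − 0.7148 = 0.2852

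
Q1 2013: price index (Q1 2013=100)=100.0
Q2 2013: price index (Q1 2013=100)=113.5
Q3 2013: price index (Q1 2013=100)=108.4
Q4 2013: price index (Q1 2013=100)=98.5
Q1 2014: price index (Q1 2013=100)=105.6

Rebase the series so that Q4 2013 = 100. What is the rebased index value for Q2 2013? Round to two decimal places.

115.23

Rebased(Q2 2013) = 113.5 / 98.5 × 100 = 115.2284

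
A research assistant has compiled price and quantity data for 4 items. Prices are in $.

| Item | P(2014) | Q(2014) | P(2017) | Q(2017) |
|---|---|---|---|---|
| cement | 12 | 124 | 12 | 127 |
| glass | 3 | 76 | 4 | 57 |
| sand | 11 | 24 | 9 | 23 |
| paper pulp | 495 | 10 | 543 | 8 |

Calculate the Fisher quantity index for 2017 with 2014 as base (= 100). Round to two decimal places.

85.00

Laspeyres component (base-period weights):
ΣP(2014)Q(2017) = 12×127 + 3×57 + 11×23 + 495×8 = 1524 + 171 + 253 + 3960 = 5908
ΣP(2014)Q(2014) = 12×124 + 3×76 + 11×24 + 495×10 = 1488 + 228 + 264 + 4950 = 6930
L = 5908 / 6930 × 100 = 85.2525
Paasche component (current-period weights):
ΣP(2017)Q(2017) = 12×127 + 4×57 + 9×23 + 543×8 = 1524 + 228 + 207 + 4344 = 6303
ΣP(2017)Q(2014) = 12×124 + 4×76 + 9×24 + 543×10 = 1488 + 304 + 216 + 5430 = 7438
P = 6303 / 7438 × 100 = 84.7405
Fisher = √(L × P) = √(85.2525 × 84.7405) = 84.9961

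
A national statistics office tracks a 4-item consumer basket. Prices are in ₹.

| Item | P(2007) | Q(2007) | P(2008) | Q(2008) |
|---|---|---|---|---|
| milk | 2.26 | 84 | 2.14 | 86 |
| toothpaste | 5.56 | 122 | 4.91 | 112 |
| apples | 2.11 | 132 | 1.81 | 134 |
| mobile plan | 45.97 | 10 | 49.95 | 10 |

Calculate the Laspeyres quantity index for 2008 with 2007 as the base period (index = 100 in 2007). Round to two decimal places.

97.08

Laspeyres quantity index uses base-period prices as weights.
ΣP(2007)·Q(2008) = 2.26×86 + 5.56×112 + 2.11×134 + 45.97×10 = 194.36 + 622.72 + 282.74 + 459.7 = 1559.52
ΣP(2007)·Q(2007) = 2.26×84 + 5.56×122 + 2.11×132 + 45.97×10 = 189.84 + 678.32 + 278.52 + 459.7 = 1606.38
Index = 1559.52 / 1606.38 × 100 = 97.0829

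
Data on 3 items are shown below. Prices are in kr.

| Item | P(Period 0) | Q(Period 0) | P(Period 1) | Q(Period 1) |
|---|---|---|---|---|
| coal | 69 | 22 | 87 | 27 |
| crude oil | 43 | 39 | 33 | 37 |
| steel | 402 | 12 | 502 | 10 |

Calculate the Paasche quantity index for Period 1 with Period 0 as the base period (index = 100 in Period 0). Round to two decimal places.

Paasche quantity index uses current-period prices as weights.
ΣP(Period 1)·Q(Period 1) = 87×27 + 33×37 + 502×10 = 2349 + 1221 + 5020 = 8590
ΣP(Period 1)·Q(Period 0) = 87×22 + 33×39 + 502×12 = 1914 + 1287 + 6024 = 9225
Index = 8590 / 9225 × 100 = 93.1165

93.12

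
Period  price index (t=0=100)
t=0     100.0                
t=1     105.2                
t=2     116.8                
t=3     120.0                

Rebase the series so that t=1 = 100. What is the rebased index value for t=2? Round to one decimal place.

Rebased(t=2) = 116.8 / 105.2 × 100 = 111.0266

111.0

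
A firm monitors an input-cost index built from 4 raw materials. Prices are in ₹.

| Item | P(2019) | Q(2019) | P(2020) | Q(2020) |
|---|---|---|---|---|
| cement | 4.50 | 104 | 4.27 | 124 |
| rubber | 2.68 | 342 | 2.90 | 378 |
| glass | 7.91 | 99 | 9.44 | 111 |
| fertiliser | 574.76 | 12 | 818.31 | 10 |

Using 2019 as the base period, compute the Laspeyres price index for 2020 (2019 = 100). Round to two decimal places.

134.48

Laspeyres price index uses base-period quantities as weights.
ΣP(2020)·Q(2019) = 4.27×104 + 2.90×342 + 9.44×99 + 818.31×12 = 444.08 + 991.8 + 934.56 + 9819.72 = 12190.16
ΣP(2019)·Q(2019) = 4.50×104 + 2.68×342 + 7.91×99 + 574.76×12 = 468 + 916.56 + 783.09 + 6897.12 = 9064.77
Index = 12190.16 / 9064.77 × 100 = 134.4784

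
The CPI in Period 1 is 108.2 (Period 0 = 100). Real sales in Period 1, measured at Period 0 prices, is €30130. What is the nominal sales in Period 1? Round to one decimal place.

Nominal = Real × (Index/100) = 30130 × (108.2/100)
        = 30130 × 1.082 = 32600.6600

32600.7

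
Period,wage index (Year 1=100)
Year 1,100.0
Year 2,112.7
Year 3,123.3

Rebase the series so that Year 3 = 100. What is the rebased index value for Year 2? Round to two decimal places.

Rebased(Year 2) = 112.7 / 123.3 × 100 = 91.4031

91.40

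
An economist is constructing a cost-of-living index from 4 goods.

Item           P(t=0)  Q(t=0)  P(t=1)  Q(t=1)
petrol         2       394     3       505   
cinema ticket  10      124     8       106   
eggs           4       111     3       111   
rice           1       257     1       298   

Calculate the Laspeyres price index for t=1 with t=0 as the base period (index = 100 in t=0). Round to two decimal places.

101.28

Laspeyres price index uses base-period quantities as weights.
ΣP(t=1)·Q(t=0) = 3×394 + 8×124 + 3×111 + 1×257 = 1182 + 992 + 333 + 257 = 2764
ΣP(t=0)·Q(t=0) = 2×394 + 10×124 + 4×111 + 1×257 = 788 + 1240 + 444 + 257 = 2729
Index = 2764 / 2729 × 100 = 101.2825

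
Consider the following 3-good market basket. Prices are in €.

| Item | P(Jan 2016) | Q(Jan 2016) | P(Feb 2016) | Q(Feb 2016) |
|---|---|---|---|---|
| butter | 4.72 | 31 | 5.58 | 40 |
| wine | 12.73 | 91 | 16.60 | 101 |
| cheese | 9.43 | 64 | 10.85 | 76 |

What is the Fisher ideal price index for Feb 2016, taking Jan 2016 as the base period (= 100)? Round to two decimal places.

124.47

Laspeyres component (base-period weights):
ΣP(Feb 2016)Q(Jan 2016) = 5.58×31 + 16.60×91 + 10.85×64 = 172.98 + 1510.6 + 694.4 = 2377.98
ΣP(Jan 2016)Q(Jan 2016) = 4.72×31 + 12.73×91 + 9.43×64 = 146.32 + 1158.43 + 603.52 = 1908.27
L = 2377.98 / 1908.27 × 100 = 124.6144
Paasche component (current-period weights):
ΣP(Feb 2016)Q(Feb 2016) = 5.58×40 + 16.60×101 + 10.85×76 = 223.2 + 1676.6 + 824.6 = 2724.4
ΣP(Jan 2016)Q(Feb 2016) = 4.72×40 + 12.73×101 + 9.43×76 = 188.8 + 1285.73 + 716.68 = 2191.21
P = 2724.4 / 2191.21 × 100 = 124.3331
Fisher = √(L × P) = √(124.6144 × 124.3331) = 124.4737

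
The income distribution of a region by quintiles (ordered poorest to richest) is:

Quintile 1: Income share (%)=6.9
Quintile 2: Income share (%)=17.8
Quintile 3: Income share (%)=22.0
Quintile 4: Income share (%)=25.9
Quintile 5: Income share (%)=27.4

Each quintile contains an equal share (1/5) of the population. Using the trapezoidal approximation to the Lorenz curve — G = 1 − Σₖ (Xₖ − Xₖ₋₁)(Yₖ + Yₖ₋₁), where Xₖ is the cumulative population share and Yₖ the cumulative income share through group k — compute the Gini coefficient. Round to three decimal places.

0.196

Cumulative income shares Yₖ: 0.0690, 0.2470, 0.4670, 0.7260, 1.0000
Σ (Xₖ−Xₖ₋₁)(Yₖ+Yₖ₋₁) = (1/5)(0.0690+0.0000) + (1/5)(0.2470+0.0690) + (1/5)(0.4670+0.2470) + (1/5)(0.7260+0.4670) + (1/5)(1.0000+0.7260)
  = 0.0138 + 0.0632 + 0.1428 + 0.2386 + 0.3452 = 0.8036
G = 1 − 0.8036 = 0.1964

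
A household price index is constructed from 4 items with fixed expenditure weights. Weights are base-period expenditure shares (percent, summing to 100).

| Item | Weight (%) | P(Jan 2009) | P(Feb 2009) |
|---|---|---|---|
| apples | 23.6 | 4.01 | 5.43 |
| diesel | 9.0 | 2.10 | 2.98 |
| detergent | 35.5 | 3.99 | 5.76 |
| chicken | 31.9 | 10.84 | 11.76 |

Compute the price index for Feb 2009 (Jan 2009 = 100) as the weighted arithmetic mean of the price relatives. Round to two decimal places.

130.58

apples: 23.6 × (5.43/4.01) = 23.6 × 1.354115 = 31.9571
diesel: 9.0 × (2.98/2.10) = 9.0 × 1.419048 = 12.7714
detergent: 35.5 × (5.76/3.99) = 35.5 × 1.443609 = 51.2481
chicken: 31.9 × (11.76/10.84) = 31.9 × 1.084871 = 34.6074
Index = Σ wᵢ·(p₁ᵢ/p₀ᵢ) = 31.9571 + 12.7714 + 51.2481 + 34.6074 = 130.5840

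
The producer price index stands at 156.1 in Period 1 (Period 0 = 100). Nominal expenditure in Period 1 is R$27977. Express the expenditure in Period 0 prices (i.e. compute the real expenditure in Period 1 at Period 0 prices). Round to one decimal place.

Real = Nominal ÷ (Index/100) = 27977 ÷ (156.1/100)
     = 27977 ÷ 1.561 = 17922.4856

17922.5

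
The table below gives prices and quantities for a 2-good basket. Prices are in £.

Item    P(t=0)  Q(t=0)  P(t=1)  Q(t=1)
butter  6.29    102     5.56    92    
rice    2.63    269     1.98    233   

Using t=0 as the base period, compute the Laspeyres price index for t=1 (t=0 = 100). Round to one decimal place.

Laspeyres price index uses base-period quantities as weights.
ΣP(t=1)·Q(t=0) = 5.56×102 + 1.98×269 = 567.12 + 532.62 = 1099.74
ΣP(t=0)·Q(t=0) = 6.29×102 + 2.63×269 = 641.58 + 707.47 = 1349.05
Index = 1099.74 / 1349.05 × 100 = 81.5196

81.5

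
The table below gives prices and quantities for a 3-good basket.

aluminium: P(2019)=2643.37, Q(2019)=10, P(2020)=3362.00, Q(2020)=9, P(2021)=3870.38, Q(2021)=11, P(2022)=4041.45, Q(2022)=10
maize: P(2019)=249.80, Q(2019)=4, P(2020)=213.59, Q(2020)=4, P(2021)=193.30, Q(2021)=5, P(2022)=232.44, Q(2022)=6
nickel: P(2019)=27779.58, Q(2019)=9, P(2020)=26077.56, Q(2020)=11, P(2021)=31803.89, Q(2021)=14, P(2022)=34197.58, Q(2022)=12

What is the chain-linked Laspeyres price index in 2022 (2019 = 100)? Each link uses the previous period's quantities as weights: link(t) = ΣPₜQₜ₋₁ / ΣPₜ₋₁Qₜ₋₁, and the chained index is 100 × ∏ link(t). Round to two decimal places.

126.17

Link 2019→2020:
ΣP(2020)Q(2019) = 3362.00×10 + 213.59×4 + 26077.56×9 = 33620 + 854.36 + 234698.04 = 269172.4
ΣP(2019)Q(2019) = 2643.37×10 + 249.80×4 + 27779.58×9 = 26433.7 + 999.2 + 250016.22 = 277449.12
link = 269172.4/277449.12 = 0.970169
Link 2020→2021:
ΣP(2021)Q(2020) = 3870.38×9 + 193.30×4 + 31803.89×11 = 34833.42 + 773.2 + 349842.79 = 385449.41
ΣP(2020)Q(2020) = 3362.00×9 + 213.59×4 + 26077.56×11 = 30258 + 854.36 + 286853.16 = 317965.52
link = 385449.41/317965.52 = 1.212237
Link 2021→2022:
ΣP(2022)Q(2021) = 4041.45×11 + 232.44×5 + 34197.58×14 = 44455.95 + 1162.2 + 478766.12 = 524384.27
ΣP(2021)Q(2021) = 3870.38×11 + 193.30×5 + 31803.89×14 = 42574.18 + 966.5 + 445254.46 = 488795.14
link = 524384.27/488795.14 = 1.072810
Chained index = 100 × 0.970169 × 1.212237 × 1.072810 = 126.1704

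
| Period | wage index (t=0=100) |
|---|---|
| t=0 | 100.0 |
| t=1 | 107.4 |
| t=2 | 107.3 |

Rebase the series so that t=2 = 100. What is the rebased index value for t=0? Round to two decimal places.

Rebased(t=0) = 100.0 / 107.3 × 100 = 93.1966

93.20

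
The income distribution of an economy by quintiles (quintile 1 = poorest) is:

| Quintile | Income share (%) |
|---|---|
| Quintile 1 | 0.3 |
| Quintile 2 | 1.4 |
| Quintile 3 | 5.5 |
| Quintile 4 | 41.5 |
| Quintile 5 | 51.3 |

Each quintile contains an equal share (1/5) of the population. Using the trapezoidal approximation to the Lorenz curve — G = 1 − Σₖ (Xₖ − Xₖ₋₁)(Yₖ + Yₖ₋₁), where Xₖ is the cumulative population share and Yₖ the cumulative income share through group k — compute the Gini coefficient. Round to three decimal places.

Cumulative income shares Yₖ: 0.0030, 0.0170, 0.0720, 0.4870, 1.0000
Σ (Xₖ−Xₖ₋₁)(Yₖ+Yₖ₋₁) = (1/5)(0.0030+0.0000) + (1/5)(0.0170+0.0030) + (1/5)(0.0720+0.0170) + (1/5)(0.4870+0.0720) + (1/5)(1.0000+0.4870)
  = 0.0006 + 0.0040 + 0.0178 + 0.1118 + 0.2974 = 0.4316
G = 1 − 0.4316 = 0.5684

0.568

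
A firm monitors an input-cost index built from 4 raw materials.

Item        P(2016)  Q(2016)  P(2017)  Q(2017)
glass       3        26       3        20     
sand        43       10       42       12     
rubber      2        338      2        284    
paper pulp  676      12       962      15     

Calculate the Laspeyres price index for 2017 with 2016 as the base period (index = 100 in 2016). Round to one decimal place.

136.8

Laspeyres price index uses base-period quantities as weights.
ΣP(2017)·Q(2016) = 3×26 + 42×10 + 2×338 + 962×12 = 78 + 420 + 676 + 11544 = 12718
ΣP(2016)·Q(2016) = 3×26 + 43×10 + 2×338 + 676×12 = 78 + 430 + 676 + 8112 = 9296
Index = 12718 / 9296 × 100 = 136.8115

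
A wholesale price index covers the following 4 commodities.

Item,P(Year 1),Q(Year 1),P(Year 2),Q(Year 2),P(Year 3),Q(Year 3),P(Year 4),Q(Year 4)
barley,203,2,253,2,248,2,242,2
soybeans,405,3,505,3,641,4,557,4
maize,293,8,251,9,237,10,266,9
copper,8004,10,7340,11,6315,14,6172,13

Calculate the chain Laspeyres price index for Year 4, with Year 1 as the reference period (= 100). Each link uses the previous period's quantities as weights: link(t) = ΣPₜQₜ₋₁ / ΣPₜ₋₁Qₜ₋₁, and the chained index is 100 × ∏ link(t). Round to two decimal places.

78.48

Link Year 1→Year 2:
ΣP(Year 2)Q(Year 1) = 253×2 + 505×3 + 251×8 + 7340×10 = 506 + 1515 + 2008 + 73400 = 77429
ΣP(Year 1)Q(Year 1) = 203×2 + 405×3 + 293×8 + 8004×10 = 406 + 1215 + 2344 + 80040 = 84005
link = 77429/84005 = 0.921719
Link Year 2→Year 3:
ΣP(Year 3)Q(Year 2) = 248×2 + 641×3 + 237×9 + 6315×11 = 496 + 1923 + 2133 + 69465 = 74017
ΣP(Year 2)Q(Year 2) = 253×2 + 505×3 + 251×9 + 7340×11 = 506 + 1515 + 2259 + 80740 = 85020
link = 74017/85020 = 0.870583
Link Year 3→Year 4:
ΣP(Year 4)Q(Year 3) = 242×2 + 557×4 + 266×10 + 6172×14 = 484 + 2228 + 2660 + 86408 = 91780
ΣP(Year 3)Q(Year 3) = 248×2 + 641×4 + 237×10 + 6315×14 = 496 + 2564 + 2370 + 88410 = 93840
link = 91780/93840 = 0.978048
Chained index = 100 × 0.921719 × 0.870583 × 0.978048 = 78.4818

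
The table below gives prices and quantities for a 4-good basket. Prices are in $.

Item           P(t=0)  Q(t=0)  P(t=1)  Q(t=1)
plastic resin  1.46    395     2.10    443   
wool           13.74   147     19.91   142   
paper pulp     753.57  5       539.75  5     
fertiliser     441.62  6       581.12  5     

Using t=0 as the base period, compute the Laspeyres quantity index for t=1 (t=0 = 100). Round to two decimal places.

Laspeyres quantity index uses base-period prices as weights.
ΣP(t=0)·Q(t=1) = 1.46×443 + 13.74×142 + 753.57×5 + 441.62×5 = 646.78 + 1951.08 + 3767.85 + 2208.1 = 8573.81
ΣP(t=0)·Q(t=0) = 1.46×395 + 13.74×147 + 753.57×5 + 441.62×6 = 576.7 + 2019.78 + 3767.85 + 2649.72 = 9014.05
Index = 8573.81 / 9014.05 × 100 = 95.1161

95.12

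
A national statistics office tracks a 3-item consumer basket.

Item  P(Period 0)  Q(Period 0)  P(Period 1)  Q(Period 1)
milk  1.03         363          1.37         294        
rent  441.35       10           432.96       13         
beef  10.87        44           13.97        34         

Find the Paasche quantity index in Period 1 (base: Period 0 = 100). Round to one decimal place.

119.6

Paasche quantity index uses current-period prices as weights.
ΣP(Period 1)·Q(Period 1) = 1.37×294 + 432.96×13 + 13.97×34 = 402.78 + 5628.48 + 474.98 = 6506.24
ΣP(Period 1)·Q(Period 0) = 1.37×363 + 432.96×10 + 13.97×44 = 497.31 + 4329.6 + 614.68 = 5441.59
Index = 6506.24 / 5441.59 × 100 = 119.5651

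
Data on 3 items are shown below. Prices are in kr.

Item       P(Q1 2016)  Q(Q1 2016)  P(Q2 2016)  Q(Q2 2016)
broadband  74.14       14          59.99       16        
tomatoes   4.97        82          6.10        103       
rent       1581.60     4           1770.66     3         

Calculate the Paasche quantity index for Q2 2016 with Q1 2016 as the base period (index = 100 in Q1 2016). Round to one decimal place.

81.9

Paasche quantity index uses current-period prices as weights.
ΣP(Q2 2016)·Q(Q2 2016) = 59.99×16 + 6.10×103 + 1770.66×3 = 959.84 + 628.3 + 5311.98 = 6900.12
ΣP(Q2 2016)·Q(Q1 2016) = 59.99×14 + 6.10×82 + 1770.66×4 = 839.86 + 500.2 + 7082.64 = 8422.7
Index = 6900.12 / 8422.7 × 100 = 81.9229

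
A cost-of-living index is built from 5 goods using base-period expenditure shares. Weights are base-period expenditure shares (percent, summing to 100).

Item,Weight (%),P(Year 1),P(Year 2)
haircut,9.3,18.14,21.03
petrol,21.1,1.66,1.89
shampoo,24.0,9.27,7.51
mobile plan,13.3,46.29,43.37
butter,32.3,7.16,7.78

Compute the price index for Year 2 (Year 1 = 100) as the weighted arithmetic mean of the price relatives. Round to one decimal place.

haircut: 9.3 × (21.03/18.14) = 9.3 × 1.159316 = 10.7816
petrol: 21.1 × (1.89/1.66) = 21.1 × 1.138554 = 24.0235
shampoo: 24.0 × (7.51/9.27) = 24.0 × 0.810140 = 19.4434
mobile plan: 13.3 × (43.37/46.29) = 13.3 × 0.936919 = 12.4610
butter: 32.3 × (7.78/7.16) = 32.3 × 1.086592 = 35.0969
Index = Σ wᵢ·(p₁ᵢ/p₀ᵢ) = 10.7816 + 24.0235 + 19.4434 + 12.4610 + 35.0969 = 101.8065

101.8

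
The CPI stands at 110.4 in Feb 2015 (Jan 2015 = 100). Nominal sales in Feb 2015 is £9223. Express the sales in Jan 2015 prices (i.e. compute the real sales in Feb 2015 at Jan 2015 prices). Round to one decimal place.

Real = Nominal ÷ (Index/100) = 9223 ÷ (110.4/100)
     = 9223 ÷ 1.104 = 8354.1667

8354.2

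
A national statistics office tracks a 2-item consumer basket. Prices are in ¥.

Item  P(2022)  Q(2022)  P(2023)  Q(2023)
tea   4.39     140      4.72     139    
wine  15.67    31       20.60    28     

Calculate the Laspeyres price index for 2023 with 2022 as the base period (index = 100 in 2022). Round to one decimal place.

118.1

Laspeyres price index uses base-period quantities as weights.
ΣP(2023)·Q(2022) = 4.72×140 + 20.60×31 = 660.8 + 638.6 = 1299.4
ΣP(2022)·Q(2022) = 4.39×140 + 15.67×31 = 614.6 + 485.77 = 1100.37
Index = 1299.4 / 1100.37 × 100 = 118.0876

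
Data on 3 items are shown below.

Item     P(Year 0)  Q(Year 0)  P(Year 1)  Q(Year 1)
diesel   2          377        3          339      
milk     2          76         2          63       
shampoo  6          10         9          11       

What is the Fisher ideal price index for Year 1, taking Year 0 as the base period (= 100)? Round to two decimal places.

142.45

Laspeyres component (base-period weights):
ΣP(Year 1)Q(Year 0) = 3×377 + 2×76 + 9×10 = 1131 + 152 + 90 = 1373
ΣP(Year 0)Q(Year 0) = 2×377 + 2×76 + 6×10 = 754 + 152 + 60 = 966
L = 1373 / 966 × 100 = 142.1325
Paasche component (current-period weights):
ΣP(Year 1)Q(Year 1) = 3×339 + 2×63 + 9×11 = 1017 + 126 + 99 = 1242
ΣP(Year 0)Q(Year 1) = 2×339 + 2×63 + 6×11 = 678 + 126 + 66 = 870
P = 1242 / 870 × 100 = 142.7586
Fisher = √(L × P) = √(142.1325 × 142.7586) = 142.4452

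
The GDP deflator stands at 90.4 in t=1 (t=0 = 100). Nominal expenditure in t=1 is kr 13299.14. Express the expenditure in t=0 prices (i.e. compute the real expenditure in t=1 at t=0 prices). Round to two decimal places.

Real = Nominal ÷ (Index/100) = 13299.14 ÷ (90.4/100)
     = 13299.14 ÷ 0.904 = 14711.4381

14711.44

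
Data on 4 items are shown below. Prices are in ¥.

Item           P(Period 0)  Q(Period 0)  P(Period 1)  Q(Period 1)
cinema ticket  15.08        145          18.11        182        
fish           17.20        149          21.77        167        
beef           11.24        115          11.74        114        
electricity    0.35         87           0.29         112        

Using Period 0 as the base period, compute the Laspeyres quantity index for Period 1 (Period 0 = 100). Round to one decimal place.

Laspeyres quantity index uses base-period prices as weights.
ΣP(Period 0)·Q(Period 1) = 15.08×182 + 17.20×167 + 11.24×114 + 0.35×112 = 2744.56 + 2872.4 + 1281.36 + 39.2 = 6937.52
ΣP(Period 0)·Q(Period 0) = 15.08×145 + 17.20×149 + 11.24×115 + 0.35×87 = 2186.6 + 2562.8 + 1292.6 + 30.45 = 6072.45
Index = 6937.52 / 6072.45 × 100 = 114.2458

114.2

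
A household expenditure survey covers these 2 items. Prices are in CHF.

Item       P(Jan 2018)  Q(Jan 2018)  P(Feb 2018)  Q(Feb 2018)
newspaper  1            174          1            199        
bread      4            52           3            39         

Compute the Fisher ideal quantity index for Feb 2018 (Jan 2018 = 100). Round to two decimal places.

94.33

Laspeyres component (base-period weights):
ΣP(Jan 2018)Q(Feb 2018) = 1×199 + 4×39 = 199 + 156 = 355
ΣP(Jan 2018)Q(Jan 2018) = 1×174 + 4×52 = 174 + 208 = 382
L = 355 / 382 × 100 = 92.9319
Paasche component (current-period weights):
ΣP(Feb 2018)Q(Feb 2018) = 1×199 + 3×39 = 199 + 117 = 316
ΣP(Feb 2018)Q(Jan 2018) = 1×174 + 3×52 = 174 + 156 = 330
P = 316 / 330 × 100 = 95.7576
Fisher = √(L × P) = √(92.9319 × 95.7576) = 94.3342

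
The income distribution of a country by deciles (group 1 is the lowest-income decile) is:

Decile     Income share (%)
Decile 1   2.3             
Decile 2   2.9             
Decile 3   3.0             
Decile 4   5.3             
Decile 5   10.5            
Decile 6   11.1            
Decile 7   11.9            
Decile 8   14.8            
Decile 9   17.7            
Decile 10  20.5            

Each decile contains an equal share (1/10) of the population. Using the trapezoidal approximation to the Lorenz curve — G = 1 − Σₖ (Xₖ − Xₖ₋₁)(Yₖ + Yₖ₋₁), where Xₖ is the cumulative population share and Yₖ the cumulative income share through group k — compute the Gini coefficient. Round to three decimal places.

Cumulative income shares Yₖ: 0.0230, 0.0520, 0.0820, 0.1350, 0.2400, 0.3510, 0.4700, 0.6180, 0.7950, 1.0000
Σ (Xₖ−Xₖ₋₁)(Yₖ+Yₖ₋₁) = (1/10)(0.0230+0.0000) + (1/10)(0.0520+0.0230) + (1/10)(0.0820+0.0520) + (1/10)(0.1350+0.0820) + (1/10)(0.2400+0.1350) + (1/10)(0.3510+0.2400) + (1/10)(0.4700+0.3510) + (1/10)(0.6180+0.4700) + (1/10)(0.7950+0.6180) + (1/10)(1.0000+0.7950)
  = 0.0023 + 0.0075 + 0.0134 + 0.0217 + 0.0375 + 0.0591 + 0.0821 + 0.1088 + 0.1413 + 0.1795 = 0.6532
G = 1 − 0.6532 = 0.3468

0.347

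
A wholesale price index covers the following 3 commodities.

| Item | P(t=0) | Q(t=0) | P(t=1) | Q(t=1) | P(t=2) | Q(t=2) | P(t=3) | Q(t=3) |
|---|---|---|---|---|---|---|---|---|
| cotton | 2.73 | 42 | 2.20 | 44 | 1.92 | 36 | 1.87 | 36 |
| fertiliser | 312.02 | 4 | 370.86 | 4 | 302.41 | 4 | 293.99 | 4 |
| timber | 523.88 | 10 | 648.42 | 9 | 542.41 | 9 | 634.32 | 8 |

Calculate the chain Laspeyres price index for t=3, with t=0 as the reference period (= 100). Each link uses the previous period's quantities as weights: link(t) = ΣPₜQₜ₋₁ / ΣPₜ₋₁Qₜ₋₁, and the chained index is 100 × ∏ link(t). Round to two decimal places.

Link t=0→t=1:
ΣP(t=1)Q(t=0) = 2.20×42 + 370.86×4 + 648.42×10 = 92.4 + 1483.44 + 6484.2 = 8060.04
ΣP(t=0)Q(t=0) = 2.73×42 + 312.02×4 + 523.88×10 = 114.66 + 1248.08 + 5238.8 = 6601.54
link = 8060.04/6601.54 = 1.220933
Link t=1→t=2:
ΣP(t=2)Q(t=1) = 1.92×44 + 302.41×4 + 542.41×9 = 84.48 + 1209.64 + 4881.69 = 6175.81
ΣP(t=1)Q(t=1) = 2.20×44 + 370.86×4 + 648.42×9 = 96.8 + 1483.44 + 5835.78 = 7416.02
link = 6175.81/7416.02 = 0.832766
Link t=2→t=3:
ΣP(t=3)Q(t=2) = 1.87×36 + 293.99×4 + 634.32×9 = 67.32 + 1175.96 + 5708.88 = 6952.16
ΣP(t=2)Q(t=2) = 1.92×36 + 302.41×4 + 542.41×9 = 69.12 + 1209.64 + 4881.69 = 6160.45
link = 6952.16/6160.45 = 1.128515
Chained index = 100 × 1.220933 × 0.832766 × 1.128515 = 114.7420

114.74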